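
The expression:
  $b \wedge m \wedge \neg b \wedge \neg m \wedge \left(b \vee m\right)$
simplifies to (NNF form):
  $\text{False}$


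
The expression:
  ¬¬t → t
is always true.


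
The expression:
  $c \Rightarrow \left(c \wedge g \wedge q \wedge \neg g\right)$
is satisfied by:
  {c: False}


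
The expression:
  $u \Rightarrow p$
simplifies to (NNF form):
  $p \vee \neg u$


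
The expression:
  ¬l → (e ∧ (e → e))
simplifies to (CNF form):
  e ∨ l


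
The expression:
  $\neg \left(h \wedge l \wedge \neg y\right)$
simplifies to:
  $y \vee \neg h \vee \neg l$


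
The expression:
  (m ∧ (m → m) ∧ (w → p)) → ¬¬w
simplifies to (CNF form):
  w ∨ ¬m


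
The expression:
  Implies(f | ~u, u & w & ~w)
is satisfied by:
  {u: True, f: False}


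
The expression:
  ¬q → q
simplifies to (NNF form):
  q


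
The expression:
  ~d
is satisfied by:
  {d: False}


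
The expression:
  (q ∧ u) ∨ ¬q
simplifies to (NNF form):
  u ∨ ¬q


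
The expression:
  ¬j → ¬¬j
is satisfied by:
  {j: True}


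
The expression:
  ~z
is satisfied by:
  {z: False}


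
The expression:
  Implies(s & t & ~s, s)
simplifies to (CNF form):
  True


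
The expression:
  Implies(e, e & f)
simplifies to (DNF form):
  f | ~e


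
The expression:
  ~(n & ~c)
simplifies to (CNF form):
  c | ~n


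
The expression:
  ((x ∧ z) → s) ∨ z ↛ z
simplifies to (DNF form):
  s ∨ ¬x ∨ ¬z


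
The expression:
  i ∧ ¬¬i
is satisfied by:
  {i: True}


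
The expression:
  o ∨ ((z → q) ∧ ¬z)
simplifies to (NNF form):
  o ∨ ¬z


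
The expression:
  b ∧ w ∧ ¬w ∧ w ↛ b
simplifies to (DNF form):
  False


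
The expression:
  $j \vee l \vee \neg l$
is always true.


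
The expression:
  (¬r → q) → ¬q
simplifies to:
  ¬q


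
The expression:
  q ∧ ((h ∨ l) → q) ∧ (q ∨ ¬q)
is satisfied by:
  {q: True}


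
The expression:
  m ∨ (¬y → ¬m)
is always true.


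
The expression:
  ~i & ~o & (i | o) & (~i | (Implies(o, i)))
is never true.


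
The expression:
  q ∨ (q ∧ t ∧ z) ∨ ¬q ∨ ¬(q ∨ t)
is always true.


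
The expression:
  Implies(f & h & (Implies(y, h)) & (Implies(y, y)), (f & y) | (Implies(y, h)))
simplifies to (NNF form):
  True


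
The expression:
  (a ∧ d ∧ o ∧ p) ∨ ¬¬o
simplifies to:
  o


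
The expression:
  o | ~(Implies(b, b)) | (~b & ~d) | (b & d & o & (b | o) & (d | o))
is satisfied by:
  {o: True, b: False, d: False}
  {d: True, o: True, b: False}
  {o: True, b: True, d: False}
  {d: True, o: True, b: True}
  {d: False, b: False, o: False}


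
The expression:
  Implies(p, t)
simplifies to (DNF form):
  t | ~p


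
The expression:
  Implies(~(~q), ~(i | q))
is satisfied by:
  {q: False}


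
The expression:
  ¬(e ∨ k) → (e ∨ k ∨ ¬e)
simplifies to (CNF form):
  True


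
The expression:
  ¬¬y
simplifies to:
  y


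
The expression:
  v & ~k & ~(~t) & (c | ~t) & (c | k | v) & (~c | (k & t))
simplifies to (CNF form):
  False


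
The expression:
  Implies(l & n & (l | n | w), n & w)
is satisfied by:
  {w: True, l: False, n: False}
  {l: False, n: False, w: False}
  {n: True, w: True, l: False}
  {n: True, l: False, w: False}
  {w: True, l: True, n: False}
  {l: True, w: False, n: False}
  {n: True, l: True, w: True}


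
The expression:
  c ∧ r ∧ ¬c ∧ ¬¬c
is never true.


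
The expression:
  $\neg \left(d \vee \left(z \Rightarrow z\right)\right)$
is never true.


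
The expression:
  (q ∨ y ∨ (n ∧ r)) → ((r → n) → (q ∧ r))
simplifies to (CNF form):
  (r ∨ ¬q) ∧ (r ∨ ¬r) ∧ (r ∨ ¬y) ∧ (q ∨ r ∨ ¬q) ∧ (q ∨ r ∨ ¬r) ∧ (q ∨ r ∨ ¬y) ∧ (q ∨ ¬n ∨ ¬q) ∧ (q ∨ ¬n ∨ ¬r) ∧ (q ∨ ¬n ∨ ¬y) ∧ (r ∨ ¬n ∨ ¬q) ∧ (r ∨ ¬n ∨ ¬r) ∧ (r ∨ ¬n ∨ ¬y)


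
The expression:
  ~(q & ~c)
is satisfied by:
  {c: True, q: False}
  {q: False, c: False}
  {q: True, c: True}


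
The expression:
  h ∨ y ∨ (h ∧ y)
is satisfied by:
  {y: True, h: True}
  {y: True, h: False}
  {h: True, y: False}


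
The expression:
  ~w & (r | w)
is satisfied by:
  {r: True, w: False}


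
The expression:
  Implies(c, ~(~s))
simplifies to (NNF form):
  s | ~c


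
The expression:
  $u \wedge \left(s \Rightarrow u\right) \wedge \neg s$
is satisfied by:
  {u: True, s: False}


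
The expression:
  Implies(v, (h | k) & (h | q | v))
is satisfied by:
  {h: True, k: True, v: False}
  {h: True, v: False, k: False}
  {k: True, v: False, h: False}
  {k: False, v: False, h: False}
  {h: True, k: True, v: True}
  {h: True, v: True, k: False}
  {k: True, v: True, h: False}


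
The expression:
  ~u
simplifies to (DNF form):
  ~u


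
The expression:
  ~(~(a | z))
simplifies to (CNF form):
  a | z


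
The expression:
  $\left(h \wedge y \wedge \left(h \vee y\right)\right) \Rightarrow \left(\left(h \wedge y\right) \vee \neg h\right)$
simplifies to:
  $\text{True}$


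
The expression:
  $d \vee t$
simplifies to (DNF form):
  $d \vee t$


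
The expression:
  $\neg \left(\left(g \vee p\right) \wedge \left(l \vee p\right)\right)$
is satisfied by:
  {p: False, l: False, g: False}
  {g: True, p: False, l: False}
  {l: True, p: False, g: False}


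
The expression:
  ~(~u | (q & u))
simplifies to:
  u & ~q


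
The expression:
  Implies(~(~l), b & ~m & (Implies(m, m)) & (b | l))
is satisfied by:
  {b: True, l: False, m: False}
  {b: False, l: False, m: False}
  {m: True, b: True, l: False}
  {m: True, b: False, l: False}
  {l: True, b: True, m: False}


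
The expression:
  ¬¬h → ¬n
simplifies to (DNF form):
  ¬h ∨ ¬n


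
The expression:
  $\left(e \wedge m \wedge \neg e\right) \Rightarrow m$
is always true.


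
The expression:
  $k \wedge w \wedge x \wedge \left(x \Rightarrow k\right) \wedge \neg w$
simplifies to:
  $\text{False}$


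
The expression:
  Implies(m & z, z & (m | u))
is always true.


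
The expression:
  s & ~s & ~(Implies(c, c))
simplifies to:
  False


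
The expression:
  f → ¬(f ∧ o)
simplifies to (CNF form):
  ¬f ∨ ¬o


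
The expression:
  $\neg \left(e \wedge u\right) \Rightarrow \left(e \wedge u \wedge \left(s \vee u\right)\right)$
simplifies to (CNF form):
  $e \wedge u$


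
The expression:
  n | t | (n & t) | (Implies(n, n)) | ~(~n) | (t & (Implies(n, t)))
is always true.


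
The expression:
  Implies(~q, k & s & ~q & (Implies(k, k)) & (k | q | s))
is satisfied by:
  {k: True, q: True, s: True}
  {k: True, q: True, s: False}
  {q: True, s: True, k: False}
  {q: True, s: False, k: False}
  {k: True, s: True, q: False}


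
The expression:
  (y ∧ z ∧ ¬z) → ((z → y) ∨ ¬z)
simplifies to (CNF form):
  True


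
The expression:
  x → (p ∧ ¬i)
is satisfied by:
  {p: True, i: False, x: False}
  {i: False, x: False, p: False}
  {p: True, i: True, x: False}
  {i: True, p: False, x: False}
  {x: True, p: True, i: False}


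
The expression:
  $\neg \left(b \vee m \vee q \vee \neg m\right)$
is never true.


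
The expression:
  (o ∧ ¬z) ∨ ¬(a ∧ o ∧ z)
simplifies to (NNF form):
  ¬a ∨ ¬o ∨ ¬z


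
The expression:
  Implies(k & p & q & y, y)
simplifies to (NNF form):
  True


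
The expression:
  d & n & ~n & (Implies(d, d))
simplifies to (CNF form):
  False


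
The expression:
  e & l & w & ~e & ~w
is never true.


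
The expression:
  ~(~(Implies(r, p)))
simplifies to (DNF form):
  p | ~r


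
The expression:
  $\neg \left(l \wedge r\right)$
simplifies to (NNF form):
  $\neg l \vee \neg r$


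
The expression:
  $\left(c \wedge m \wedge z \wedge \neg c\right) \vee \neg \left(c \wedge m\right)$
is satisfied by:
  {m: False, c: False}
  {c: True, m: False}
  {m: True, c: False}


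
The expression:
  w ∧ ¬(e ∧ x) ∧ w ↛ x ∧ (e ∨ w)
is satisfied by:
  {w: True, x: False}


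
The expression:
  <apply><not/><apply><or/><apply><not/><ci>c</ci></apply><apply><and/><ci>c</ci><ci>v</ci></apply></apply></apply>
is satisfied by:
  {c: True, v: False}


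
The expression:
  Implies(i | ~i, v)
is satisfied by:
  {v: True}


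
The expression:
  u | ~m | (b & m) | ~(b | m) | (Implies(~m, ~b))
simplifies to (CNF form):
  True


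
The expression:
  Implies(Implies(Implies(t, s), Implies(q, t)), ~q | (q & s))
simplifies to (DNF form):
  s | ~q | ~t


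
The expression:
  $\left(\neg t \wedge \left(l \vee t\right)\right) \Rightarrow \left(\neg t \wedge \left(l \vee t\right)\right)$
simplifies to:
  $\text{True}$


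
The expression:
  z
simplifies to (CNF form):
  z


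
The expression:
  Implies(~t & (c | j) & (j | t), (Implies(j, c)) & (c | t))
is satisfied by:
  {t: True, c: True, j: False}
  {t: True, c: False, j: False}
  {c: True, t: False, j: False}
  {t: False, c: False, j: False}
  {j: True, t: True, c: True}
  {j: True, t: True, c: False}
  {j: True, c: True, t: False}


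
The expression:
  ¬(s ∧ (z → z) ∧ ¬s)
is always true.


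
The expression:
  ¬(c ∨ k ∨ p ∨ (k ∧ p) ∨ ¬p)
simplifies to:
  False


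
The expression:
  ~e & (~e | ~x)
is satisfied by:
  {e: False}


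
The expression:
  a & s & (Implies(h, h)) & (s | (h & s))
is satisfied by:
  {a: True, s: True}


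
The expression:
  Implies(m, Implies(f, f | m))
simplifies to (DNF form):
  True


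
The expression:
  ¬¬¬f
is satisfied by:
  {f: False}


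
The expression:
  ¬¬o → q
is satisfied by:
  {q: True, o: False}
  {o: False, q: False}
  {o: True, q: True}


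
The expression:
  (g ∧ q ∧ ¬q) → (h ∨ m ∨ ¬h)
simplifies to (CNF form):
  True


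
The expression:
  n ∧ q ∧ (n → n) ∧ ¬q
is never true.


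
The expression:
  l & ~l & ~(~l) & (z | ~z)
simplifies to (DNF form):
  False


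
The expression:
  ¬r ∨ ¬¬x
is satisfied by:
  {x: True, r: False}
  {r: False, x: False}
  {r: True, x: True}


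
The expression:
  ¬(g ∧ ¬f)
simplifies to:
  f ∨ ¬g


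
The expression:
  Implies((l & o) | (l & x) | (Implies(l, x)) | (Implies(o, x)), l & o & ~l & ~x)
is never true.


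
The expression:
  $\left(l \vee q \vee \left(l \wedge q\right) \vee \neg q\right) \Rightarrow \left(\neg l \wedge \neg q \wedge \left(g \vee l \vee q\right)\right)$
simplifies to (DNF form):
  $g \wedge \neg l \wedge \neg q$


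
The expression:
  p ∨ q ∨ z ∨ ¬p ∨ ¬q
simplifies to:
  True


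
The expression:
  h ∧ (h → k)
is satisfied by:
  {h: True, k: True}


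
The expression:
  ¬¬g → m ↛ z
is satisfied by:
  {m: True, g: False, z: False}
  {m: False, g: False, z: False}
  {z: True, m: True, g: False}
  {z: True, m: False, g: False}
  {g: True, m: True, z: False}


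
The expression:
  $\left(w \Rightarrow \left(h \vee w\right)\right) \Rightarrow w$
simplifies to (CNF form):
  $w$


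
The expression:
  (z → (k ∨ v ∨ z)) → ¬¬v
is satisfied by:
  {v: True}


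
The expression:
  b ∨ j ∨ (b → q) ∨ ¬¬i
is always true.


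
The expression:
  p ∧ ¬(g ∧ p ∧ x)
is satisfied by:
  {p: True, g: False, x: False}
  {p: True, x: True, g: False}
  {p: True, g: True, x: False}


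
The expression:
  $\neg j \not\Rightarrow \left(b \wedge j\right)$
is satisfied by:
  {j: False}


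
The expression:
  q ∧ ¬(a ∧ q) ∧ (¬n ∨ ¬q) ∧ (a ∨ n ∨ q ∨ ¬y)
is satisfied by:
  {q: True, n: False, a: False}


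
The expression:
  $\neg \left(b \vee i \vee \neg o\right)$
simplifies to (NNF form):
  $o \wedge \neg b \wedge \neg i$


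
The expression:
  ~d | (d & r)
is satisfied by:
  {r: True, d: False}
  {d: False, r: False}
  {d: True, r: True}


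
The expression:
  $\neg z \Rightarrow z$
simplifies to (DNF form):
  $z$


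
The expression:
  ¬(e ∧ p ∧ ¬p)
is always true.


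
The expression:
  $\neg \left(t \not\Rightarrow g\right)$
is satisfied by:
  {g: True, t: False}
  {t: False, g: False}
  {t: True, g: True}


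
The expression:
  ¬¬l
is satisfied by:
  {l: True}


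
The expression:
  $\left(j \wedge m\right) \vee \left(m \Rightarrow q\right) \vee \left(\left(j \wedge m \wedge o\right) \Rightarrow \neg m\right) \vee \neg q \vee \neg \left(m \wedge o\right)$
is always true.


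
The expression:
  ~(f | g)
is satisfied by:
  {g: False, f: False}


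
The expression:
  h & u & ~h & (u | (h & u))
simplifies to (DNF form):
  False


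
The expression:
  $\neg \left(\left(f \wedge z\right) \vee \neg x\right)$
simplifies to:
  $x \wedge \left(\neg f \vee \neg z\right)$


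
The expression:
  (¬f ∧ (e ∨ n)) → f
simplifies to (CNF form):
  (f ∨ ¬e) ∧ (f ∨ ¬n)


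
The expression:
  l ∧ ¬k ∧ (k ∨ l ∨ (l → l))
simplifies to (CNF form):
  l ∧ ¬k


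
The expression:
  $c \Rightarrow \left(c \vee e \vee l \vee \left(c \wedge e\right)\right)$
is always true.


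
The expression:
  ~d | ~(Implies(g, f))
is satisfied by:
  {g: True, d: False, f: False}
  {g: False, d: False, f: False}
  {f: True, g: True, d: False}
  {f: True, g: False, d: False}
  {d: True, g: True, f: False}


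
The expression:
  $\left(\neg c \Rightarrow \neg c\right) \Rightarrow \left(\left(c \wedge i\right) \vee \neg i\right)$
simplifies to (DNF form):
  $c \vee \neg i$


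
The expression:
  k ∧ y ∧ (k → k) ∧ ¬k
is never true.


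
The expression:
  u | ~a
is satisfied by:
  {u: True, a: False}
  {a: False, u: False}
  {a: True, u: True}


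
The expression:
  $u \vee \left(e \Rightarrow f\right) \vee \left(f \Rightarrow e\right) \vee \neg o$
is always true.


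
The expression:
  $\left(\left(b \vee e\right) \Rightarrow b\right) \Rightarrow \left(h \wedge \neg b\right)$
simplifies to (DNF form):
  $\left(e \wedge \neg b\right) \vee \left(h \wedge \neg b\right)$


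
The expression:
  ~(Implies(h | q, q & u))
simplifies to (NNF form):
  (h & ~q) | (q & ~u)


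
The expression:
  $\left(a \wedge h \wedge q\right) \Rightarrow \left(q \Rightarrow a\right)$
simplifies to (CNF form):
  $\text{True}$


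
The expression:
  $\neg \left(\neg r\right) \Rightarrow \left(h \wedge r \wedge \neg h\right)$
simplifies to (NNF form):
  $\neg r$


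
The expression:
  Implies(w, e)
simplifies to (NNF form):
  e | ~w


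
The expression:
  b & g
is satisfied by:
  {b: True, g: True}


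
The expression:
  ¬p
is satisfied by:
  {p: False}


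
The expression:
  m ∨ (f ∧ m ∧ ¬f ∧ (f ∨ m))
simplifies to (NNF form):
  m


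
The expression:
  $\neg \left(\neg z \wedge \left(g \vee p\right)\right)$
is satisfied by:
  {z: True, g: False, p: False}
  {z: True, p: True, g: False}
  {z: True, g: True, p: False}
  {z: True, p: True, g: True}
  {p: False, g: False, z: False}


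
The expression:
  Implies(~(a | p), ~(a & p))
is always true.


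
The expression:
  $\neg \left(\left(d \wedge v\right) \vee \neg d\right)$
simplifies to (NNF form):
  $d \wedge \neg v$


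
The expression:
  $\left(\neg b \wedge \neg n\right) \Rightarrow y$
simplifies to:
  $b \vee n \vee y$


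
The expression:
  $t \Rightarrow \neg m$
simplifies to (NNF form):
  $\neg m \vee \neg t$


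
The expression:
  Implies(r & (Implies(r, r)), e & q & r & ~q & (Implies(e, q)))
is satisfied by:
  {r: False}


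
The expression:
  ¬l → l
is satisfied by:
  {l: True}


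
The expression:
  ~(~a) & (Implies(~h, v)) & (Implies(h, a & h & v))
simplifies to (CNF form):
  a & v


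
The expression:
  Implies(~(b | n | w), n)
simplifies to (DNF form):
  b | n | w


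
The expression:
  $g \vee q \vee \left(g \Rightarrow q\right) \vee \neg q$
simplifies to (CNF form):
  $\text{True}$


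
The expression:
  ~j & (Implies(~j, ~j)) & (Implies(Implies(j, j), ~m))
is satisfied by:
  {j: False, m: False}


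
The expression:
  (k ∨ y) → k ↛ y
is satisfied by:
  {y: False}


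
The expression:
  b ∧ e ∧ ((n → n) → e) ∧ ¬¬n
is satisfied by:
  {e: True, b: True, n: True}


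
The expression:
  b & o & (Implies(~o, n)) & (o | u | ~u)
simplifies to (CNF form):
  b & o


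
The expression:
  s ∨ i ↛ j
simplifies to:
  s ∨ (i ∧ ¬j)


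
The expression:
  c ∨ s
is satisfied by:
  {c: True, s: True}
  {c: True, s: False}
  {s: True, c: False}


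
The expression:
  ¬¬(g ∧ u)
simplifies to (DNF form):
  g ∧ u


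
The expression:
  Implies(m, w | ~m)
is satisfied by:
  {w: True, m: False}
  {m: False, w: False}
  {m: True, w: True}


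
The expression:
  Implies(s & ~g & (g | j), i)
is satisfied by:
  {i: True, g: True, s: False, j: False}
  {i: True, s: False, g: False, j: False}
  {g: True, i: False, s: False, j: False}
  {i: False, s: False, g: False, j: False}
  {j: True, i: True, g: True, s: False}
  {j: True, i: True, s: False, g: False}
  {j: True, g: True, i: False, s: False}
  {j: True, i: False, s: False, g: False}
  {i: True, s: True, g: True, j: False}
  {i: True, s: True, j: False, g: False}
  {s: True, g: True, j: False, i: False}
  {s: True, j: False, g: False, i: False}
  {i: True, s: True, j: True, g: True}
  {i: True, s: True, j: True, g: False}
  {s: True, j: True, g: True, i: False}


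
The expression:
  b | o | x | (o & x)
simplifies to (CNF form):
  b | o | x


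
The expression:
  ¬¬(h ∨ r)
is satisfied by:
  {r: True, h: True}
  {r: True, h: False}
  {h: True, r: False}


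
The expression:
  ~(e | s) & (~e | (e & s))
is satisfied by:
  {e: False, s: False}


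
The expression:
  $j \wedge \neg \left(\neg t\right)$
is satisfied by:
  {t: True, j: True}


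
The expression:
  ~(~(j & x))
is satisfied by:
  {j: True, x: True}


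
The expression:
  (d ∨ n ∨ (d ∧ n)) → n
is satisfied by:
  {n: True, d: False}
  {d: False, n: False}
  {d: True, n: True}


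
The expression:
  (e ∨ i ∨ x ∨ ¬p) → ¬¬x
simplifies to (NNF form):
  x ∨ (p ∧ ¬e ∧ ¬i)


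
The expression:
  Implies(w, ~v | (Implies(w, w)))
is always true.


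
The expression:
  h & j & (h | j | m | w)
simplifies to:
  h & j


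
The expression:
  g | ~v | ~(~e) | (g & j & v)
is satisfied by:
  {e: True, g: True, v: False}
  {e: True, g: False, v: False}
  {g: True, e: False, v: False}
  {e: False, g: False, v: False}
  {e: True, v: True, g: True}
  {e: True, v: True, g: False}
  {v: True, g: True, e: False}


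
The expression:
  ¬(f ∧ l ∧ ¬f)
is always true.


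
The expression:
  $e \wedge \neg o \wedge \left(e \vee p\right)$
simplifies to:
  $e \wedge \neg o$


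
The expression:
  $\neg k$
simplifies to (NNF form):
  $\neg k$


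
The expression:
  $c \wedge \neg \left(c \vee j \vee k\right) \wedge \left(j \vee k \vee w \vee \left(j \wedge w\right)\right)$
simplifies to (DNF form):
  $\text{False}$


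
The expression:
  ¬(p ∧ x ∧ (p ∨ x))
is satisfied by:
  {p: False, x: False}
  {x: True, p: False}
  {p: True, x: False}


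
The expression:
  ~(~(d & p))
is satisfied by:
  {p: True, d: True}


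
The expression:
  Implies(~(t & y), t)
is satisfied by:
  {t: True}


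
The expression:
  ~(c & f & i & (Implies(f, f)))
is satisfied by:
  {c: False, i: False, f: False}
  {f: True, c: False, i: False}
  {i: True, c: False, f: False}
  {f: True, i: True, c: False}
  {c: True, f: False, i: False}
  {f: True, c: True, i: False}
  {i: True, c: True, f: False}


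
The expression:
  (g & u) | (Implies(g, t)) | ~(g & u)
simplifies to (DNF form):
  True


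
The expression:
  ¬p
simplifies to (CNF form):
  ¬p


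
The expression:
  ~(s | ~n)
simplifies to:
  n & ~s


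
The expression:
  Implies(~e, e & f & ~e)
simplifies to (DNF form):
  e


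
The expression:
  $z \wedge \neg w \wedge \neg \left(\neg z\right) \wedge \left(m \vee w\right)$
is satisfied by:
  {z: True, m: True, w: False}


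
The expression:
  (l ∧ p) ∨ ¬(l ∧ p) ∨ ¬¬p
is always true.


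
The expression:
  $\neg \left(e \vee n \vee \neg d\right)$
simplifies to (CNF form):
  $d \wedge \neg e \wedge \neg n$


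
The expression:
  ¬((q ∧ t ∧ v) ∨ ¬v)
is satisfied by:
  {v: True, t: False, q: False}
  {q: True, v: True, t: False}
  {t: True, v: True, q: False}


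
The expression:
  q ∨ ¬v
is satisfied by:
  {q: True, v: False}
  {v: False, q: False}
  {v: True, q: True}


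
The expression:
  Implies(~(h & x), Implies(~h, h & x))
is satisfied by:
  {h: True}


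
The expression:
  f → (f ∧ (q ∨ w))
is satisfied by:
  {q: True, w: True, f: False}
  {q: True, w: False, f: False}
  {w: True, q: False, f: False}
  {q: False, w: False, f: False}
  {f: True, q: True, w: True}
  {f: True, q: True, w: False}
  {f: True, w: True, q: False}


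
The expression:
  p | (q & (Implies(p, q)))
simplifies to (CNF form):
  p | q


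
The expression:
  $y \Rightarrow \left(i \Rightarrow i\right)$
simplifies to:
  $\text{True}$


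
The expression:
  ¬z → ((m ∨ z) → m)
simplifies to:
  True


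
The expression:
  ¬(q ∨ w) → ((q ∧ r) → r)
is always true.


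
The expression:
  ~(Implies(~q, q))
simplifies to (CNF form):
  ~q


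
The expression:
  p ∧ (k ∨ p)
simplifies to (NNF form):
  p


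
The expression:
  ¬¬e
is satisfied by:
  {e: True}


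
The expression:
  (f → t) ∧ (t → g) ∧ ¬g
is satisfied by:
  {g: False, t: False, f: False}


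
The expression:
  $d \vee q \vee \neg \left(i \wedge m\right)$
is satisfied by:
  {d: True, q: True, m: False, i: False}
  {d: True, m: False, q: False, i: False}
  {q: True, d: False, m: False, i: False}
  {d: False, m: False, q: False, i: False}
  {i: True, d: True, q: True, m: False}
  {i: True, d: True, m: False, q: False}
  {i: True, q: True, d: False, m: False}
  {i: True, d: False, m: False, q: False}
  {d: True, m: True, q: True, i: False}
  {d: True, m: True, i: False, q: False}
  {m: True, q: True, i: False, d: False}
  {m: True, i: False, q: False, d: False}
  {d: True, m: True, i: True, q: True}
  {d: True, m: True, i: True, q: False}
  {m: True, i: True, q: True, d: False}


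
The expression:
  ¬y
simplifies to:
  ¬y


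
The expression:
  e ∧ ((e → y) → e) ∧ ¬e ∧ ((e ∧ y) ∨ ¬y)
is never true.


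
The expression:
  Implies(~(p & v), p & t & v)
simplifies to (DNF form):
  p & v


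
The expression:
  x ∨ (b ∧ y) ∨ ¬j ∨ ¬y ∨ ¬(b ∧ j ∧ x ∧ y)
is always true.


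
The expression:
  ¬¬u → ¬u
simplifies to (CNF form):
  ¬u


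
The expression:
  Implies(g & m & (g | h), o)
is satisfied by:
  {o: True, g: False, m: False}
  {g: False, m: False, o: False}
  {o: True, m: True, g: False}
  {m: True, g: False, o: False}
  {o: True, g: True, m: False}
  {g: True, o: False, m: False}
  {o: True, m: True, g: True}


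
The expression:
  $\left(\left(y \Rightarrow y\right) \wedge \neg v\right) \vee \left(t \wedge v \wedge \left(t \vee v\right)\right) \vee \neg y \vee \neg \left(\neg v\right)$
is always true.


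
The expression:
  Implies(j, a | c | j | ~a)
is always true.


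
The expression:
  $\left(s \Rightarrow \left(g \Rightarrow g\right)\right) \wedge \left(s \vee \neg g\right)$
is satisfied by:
  {s: True, g: False}
  {g: False, s: False}
  {g: True, s: True}


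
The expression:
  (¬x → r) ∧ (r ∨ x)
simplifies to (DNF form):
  r ∨ x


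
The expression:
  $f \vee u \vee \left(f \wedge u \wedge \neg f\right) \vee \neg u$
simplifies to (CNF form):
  $\text{True}$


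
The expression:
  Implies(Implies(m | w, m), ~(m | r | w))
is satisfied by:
  {w: True, m: False, r: False}
  {w: False, m: False, r: False}
  {r: True, w: True, m: False}


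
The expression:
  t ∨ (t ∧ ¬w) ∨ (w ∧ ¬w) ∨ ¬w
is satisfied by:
  {t: True, w: False}
  {w: False, t: False}
  {w: True, t: True}


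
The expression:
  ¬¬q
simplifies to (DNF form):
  q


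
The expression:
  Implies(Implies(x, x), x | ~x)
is always true.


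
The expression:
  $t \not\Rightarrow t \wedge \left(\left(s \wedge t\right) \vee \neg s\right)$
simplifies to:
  $\text{False}$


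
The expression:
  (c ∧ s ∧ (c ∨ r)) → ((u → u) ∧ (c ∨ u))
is always true.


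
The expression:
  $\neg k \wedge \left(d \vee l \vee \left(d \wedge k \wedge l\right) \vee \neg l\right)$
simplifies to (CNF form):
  $\neg k$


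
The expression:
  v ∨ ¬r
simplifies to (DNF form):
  v ∨ ¬r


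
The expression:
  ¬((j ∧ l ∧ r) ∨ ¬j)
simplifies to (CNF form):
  j ∧ (¬l ∨ ¬r)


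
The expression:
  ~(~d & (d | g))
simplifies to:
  d | ~g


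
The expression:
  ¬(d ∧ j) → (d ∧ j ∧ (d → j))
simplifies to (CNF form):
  d ∧ j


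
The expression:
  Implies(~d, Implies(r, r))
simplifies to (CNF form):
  True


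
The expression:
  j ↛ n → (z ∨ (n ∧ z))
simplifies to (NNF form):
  n ∨ z ∨ ¬j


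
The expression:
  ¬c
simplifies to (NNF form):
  ¬c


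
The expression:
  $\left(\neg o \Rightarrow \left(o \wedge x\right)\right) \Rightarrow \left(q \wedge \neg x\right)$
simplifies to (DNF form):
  $\left(q \wedge \neg x\right) \vee \neg o$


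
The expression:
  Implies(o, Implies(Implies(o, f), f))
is always true.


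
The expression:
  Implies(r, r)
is always true.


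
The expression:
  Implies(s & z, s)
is always true.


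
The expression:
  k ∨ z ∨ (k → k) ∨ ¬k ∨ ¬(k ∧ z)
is always true.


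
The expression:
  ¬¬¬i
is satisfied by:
  {i: False}


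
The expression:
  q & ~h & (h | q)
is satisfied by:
  {q: True, h: False}


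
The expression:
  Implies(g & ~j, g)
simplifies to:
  True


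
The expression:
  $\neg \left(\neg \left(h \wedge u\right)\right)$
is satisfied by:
  {h: True, u: True}


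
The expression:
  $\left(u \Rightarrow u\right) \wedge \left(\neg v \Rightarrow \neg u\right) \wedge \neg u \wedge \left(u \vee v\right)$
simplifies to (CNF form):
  $v \wedge \neg u$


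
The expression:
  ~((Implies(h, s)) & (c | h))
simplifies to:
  (h & ~s) | (~c & ~h)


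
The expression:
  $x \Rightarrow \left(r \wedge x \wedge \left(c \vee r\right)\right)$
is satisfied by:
  {r: True, x: False}
  {x: False, r: False}
  {x: True, r: True}


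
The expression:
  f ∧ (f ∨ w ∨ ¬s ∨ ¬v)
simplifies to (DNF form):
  f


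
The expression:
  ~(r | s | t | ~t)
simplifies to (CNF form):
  False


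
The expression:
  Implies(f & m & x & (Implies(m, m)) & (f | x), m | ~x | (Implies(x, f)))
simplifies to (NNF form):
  True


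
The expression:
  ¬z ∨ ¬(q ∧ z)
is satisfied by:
  {q: False, z: False}
  {z: True, q: False}
  {q: True, z: False}


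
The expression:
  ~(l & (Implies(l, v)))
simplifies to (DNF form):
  ~l | ~v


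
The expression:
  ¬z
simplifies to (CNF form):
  ¬z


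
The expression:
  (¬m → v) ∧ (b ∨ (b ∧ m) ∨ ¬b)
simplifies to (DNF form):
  m ∨ v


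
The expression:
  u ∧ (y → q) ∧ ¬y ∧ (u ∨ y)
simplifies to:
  u ∧ ¬y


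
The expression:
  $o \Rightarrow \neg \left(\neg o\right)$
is always true.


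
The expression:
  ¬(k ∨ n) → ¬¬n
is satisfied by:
  {n: True, k: True}
  {n: True, k: False}
  {k: True, n: False}


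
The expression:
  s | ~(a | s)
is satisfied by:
  {s: True, a: False}
  {a: False, s: False}
  {a: True, s: True}


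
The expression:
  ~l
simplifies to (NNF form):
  ~l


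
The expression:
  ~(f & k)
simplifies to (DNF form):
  ~f | ~k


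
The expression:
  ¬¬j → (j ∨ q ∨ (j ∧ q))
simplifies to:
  True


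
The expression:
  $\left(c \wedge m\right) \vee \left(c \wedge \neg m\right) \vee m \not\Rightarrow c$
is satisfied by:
  {c: True, m: True}
  {c: True, m: False}
  {m: True, c: False}


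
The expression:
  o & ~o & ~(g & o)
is never true.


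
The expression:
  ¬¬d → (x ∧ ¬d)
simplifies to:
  ¬d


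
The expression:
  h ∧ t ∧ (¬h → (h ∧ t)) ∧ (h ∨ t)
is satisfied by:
  {t: True, h: True}


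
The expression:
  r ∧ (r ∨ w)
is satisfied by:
  {r: True}


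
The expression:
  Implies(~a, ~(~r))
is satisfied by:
  {r: True, a: True}
  {r: True, a: False}
  {a: True, r: False}


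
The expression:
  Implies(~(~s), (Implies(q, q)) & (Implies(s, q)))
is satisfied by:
  {q: True, s: False}
  {s: False, q: False}
  {s: True, q: True}


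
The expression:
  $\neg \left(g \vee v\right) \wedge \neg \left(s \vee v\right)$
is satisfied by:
  {g: False, v: False, s: False}


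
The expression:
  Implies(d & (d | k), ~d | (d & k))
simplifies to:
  k | ~d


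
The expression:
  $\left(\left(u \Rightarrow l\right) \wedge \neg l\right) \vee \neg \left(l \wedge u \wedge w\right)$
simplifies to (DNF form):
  $\neg l \vee \neg u \vee \neg w$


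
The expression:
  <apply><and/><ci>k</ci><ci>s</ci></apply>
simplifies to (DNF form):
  <apply><and/><ci>k</ci><ci>s</ci></apply>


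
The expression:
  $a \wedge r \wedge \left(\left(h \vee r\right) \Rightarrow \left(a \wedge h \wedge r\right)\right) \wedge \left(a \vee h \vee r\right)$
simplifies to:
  $a \wedge h \wedge r$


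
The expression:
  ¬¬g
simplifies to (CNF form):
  g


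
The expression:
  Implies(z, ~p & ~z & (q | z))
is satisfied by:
  {z: False}


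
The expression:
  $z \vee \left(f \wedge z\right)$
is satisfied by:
  {z: True}


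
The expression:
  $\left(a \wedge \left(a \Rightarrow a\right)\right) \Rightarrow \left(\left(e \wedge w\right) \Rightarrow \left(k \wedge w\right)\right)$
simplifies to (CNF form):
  $k \vee \neg a \vee \neg e \vee \neg w$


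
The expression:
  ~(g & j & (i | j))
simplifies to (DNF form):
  ~g | ~j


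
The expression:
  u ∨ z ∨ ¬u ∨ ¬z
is always true.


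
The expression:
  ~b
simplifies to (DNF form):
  ~b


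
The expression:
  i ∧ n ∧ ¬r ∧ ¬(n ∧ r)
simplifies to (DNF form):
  i ∧ n ∧ ¬r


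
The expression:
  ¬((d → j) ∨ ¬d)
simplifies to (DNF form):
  d ∧ ¬j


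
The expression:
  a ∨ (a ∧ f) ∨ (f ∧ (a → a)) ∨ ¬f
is always true.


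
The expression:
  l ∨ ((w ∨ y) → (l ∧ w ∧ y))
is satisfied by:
  {l: True, y: False, w: False}
  {l: True, w: True, y: False}
  {l: True, y: True, w: False}
  {l: True, w: True, y: True}
  {w: False, y: False, l: False}


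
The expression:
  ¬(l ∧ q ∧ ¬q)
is always true.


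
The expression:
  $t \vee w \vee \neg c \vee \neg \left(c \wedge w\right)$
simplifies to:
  $\text{True}$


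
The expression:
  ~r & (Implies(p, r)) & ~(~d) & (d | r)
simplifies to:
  d & ~p & ~r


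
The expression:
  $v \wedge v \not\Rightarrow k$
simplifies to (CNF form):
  $v \wedge \neg k$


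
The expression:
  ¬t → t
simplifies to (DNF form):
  t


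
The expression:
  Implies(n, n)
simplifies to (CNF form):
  True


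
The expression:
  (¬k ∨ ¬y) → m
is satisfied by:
  {y: True, m: True, k: True}
  {y: True, m: True, k: False}
  {m: True, k: True, y: False}
  {m: True, k: False, y: False}
  {y: True, k: True, m: False}


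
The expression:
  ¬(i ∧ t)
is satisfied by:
  {t: False, i: False}
  {i: True, t: False}
  {t: True, i: False}


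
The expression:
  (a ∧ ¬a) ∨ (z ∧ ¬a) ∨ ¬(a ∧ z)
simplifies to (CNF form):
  ¬a ∨ ¬z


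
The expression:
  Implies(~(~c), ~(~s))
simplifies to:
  s | ~c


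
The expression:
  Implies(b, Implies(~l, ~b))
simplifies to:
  l | ~b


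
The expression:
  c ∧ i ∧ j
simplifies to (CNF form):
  c ∧ i ∧ j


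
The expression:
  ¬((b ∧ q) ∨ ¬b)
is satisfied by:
  {b: True, q: False}


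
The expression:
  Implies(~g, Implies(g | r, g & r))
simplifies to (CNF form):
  g | ~r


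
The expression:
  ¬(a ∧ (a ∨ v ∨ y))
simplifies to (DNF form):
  ¬a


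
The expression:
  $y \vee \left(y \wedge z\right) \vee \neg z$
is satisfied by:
  {y: True, z: False}
  {z: False, y: False}
  {z: True, y: True}


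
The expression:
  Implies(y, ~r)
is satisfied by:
  {y: False, r: False}
  {r: True, y: False}
  {y: True, r: False}


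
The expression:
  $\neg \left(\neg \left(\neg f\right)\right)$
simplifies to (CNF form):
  $\neg f$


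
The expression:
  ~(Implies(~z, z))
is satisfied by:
  {z: False}


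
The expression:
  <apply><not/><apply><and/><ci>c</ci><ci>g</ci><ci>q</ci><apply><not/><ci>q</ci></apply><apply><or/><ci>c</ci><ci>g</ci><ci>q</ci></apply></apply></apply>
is always true.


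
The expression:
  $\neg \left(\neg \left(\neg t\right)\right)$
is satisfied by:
  {t: False}


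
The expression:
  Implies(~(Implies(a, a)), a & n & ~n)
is always true.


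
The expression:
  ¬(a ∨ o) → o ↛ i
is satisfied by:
  {a: True, o: True}
  {a: True, o: False}
  {o: True, a: False}


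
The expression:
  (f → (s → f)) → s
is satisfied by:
  {s: True}


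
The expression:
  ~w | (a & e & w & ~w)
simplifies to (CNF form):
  ~w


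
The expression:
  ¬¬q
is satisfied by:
  {q: True}


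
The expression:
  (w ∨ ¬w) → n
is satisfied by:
  {n: True}


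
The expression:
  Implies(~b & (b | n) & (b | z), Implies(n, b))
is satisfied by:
  {b: True, z: False, n: False}
  {z: False, n: False, b: False}
  {b: True, n: True, z: False}
  {n: True, z: False, b: False}
  {b: True, z: True, n: False}
  {z: True, b: False, n: False}
  {b: True, n: True, z: True}


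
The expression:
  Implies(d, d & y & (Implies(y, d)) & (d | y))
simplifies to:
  y | ~d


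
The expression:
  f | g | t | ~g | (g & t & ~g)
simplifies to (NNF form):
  True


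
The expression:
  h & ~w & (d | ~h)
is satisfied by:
  {h: True, d: True, w: False}


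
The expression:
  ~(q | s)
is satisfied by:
  {q: False, s: False}


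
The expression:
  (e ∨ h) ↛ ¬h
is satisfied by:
  {h: True}


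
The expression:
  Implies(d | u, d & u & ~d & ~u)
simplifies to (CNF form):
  ~d & ~u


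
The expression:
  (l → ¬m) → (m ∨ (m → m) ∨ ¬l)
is always true.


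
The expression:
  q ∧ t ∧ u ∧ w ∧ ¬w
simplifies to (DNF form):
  False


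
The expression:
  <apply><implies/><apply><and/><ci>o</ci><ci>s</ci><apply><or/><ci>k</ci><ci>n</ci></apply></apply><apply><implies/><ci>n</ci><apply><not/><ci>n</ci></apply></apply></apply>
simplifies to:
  <apply><or/><apply><not/><ci>n</ci></apply><apply><not/><ci>o</ci></apply><apply><not/><ci>s</ci></apply></apply>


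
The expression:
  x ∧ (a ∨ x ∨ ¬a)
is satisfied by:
  {x: True}


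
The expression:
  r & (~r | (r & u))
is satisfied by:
  {r: True, u: True}


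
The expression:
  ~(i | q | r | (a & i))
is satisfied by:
  {q: False, i: False, r: False}


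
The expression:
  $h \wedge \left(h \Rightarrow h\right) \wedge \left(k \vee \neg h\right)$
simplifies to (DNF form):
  $h \wedge k$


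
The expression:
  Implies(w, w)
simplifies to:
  True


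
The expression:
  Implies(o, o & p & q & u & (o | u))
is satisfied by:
  {p: True, u: True, q: True, o: False}
  {p: True, u: True, q: False, o: False}
  {p: True, q: True, u: False, o: False}
  {p: True, q: False, u: False, o: False}
  {u: True, q: True, p: False, o: False}
  {u: True, q: False, p: False, o: False}
  {q: True, p: False, u: False, o: False}
  {q: False, p: False, u: False, o: False}
  {o: True, p: True, u: True, q: True}


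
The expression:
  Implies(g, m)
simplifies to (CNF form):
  m | ~g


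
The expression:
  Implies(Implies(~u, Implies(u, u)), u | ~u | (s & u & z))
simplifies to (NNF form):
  True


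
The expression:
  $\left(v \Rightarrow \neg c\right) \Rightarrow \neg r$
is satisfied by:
  {c: True, v: True, r: False}
  {c: True, v: False, r: False}
  {v: True, c: False, r: False}
  {c: False, v: False, r: False}
  {r: True, c: True, v: True}


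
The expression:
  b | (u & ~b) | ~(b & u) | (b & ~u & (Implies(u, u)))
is always true.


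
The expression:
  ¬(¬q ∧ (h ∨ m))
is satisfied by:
  {q: True, m: False, h: False}
  {q: True, h: True, m: False}
  {q: True, m: True, h: False}
  {q: True, h: True, m: True}
  {h: False, m: False, q: False}


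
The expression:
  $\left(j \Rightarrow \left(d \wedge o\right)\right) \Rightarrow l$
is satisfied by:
  {l: True, j: True, o: False, d: False}
  {d: True, l: True, j: True, o: False}
  {l: True, o: True, j: True, d: False}
  {d: True, l: True, o: True, j: True}
  {l: True, j: False, o: False, d: False}
  {l: True, d: True, j: False, o: False}
  {l: True, o: True, j: False, d: False}
  {l: True, d: True, o: True, j: False}
  {j: True, d: False, o: False, l: False}
  {d: True, j: True, o: False, l: False}
  {o: True, j: True, d: False, l: False}


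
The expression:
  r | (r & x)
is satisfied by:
  {r: True}


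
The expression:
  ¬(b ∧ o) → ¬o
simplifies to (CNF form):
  b ∨ ¬o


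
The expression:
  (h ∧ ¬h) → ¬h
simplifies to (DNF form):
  True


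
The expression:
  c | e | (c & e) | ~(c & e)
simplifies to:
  True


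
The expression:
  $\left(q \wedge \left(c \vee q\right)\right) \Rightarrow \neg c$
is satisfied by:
  {c: False, q: False}
  {q: True, c: False}
  {c: True, q: False}


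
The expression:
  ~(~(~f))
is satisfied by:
  {f: False}


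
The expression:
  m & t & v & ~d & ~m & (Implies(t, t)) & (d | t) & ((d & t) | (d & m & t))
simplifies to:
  False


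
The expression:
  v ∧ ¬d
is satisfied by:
  {v: True, d: False}


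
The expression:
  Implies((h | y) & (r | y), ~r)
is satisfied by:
  {h: False, r: False, y: False}
  {y: True, h: False, r: False}
  {h: True, y: False, r: False}
  {y: True, h: True, r: False}
  {r: True, y: False, h: False}


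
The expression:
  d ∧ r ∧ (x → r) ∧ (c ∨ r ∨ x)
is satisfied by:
  {r: True, d: True}


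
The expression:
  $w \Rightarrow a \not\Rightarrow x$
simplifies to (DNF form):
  $\left(a \wedge \neg x\right) \vee \neg w$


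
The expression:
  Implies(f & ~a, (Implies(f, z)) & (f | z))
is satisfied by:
  {a: True, z: True, f: False}
  {a: True, z: False, f: False}
  {z: True, a: False, f: False}
  {a: False, z: False, f: False}
  {f: True, a: True, z: True}
  {f: True, a: True, z: False}
  {f: True, z: True, a: False}
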